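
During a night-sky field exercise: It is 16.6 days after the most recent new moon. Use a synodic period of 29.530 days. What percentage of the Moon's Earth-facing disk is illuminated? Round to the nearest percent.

Elongation θ = 360° × 16.6/29.530 ≈ 202.4°.
cos 202.4° = (-0.925), so f = (1 − (-0.925))/2 = 0.962, so 96%.

96%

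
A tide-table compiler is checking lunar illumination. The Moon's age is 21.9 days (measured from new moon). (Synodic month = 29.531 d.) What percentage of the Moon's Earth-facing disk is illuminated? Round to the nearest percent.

The Moon has covered 21.9/29.531 of its cycle, so θ ≈ 360° × 21.9/29.531 = 267.0°.
Illuminated fraction = (1 − cos 267.0°)/2 = (1 − (-0.053))/2 ≈ 0.526, so 53%.

53%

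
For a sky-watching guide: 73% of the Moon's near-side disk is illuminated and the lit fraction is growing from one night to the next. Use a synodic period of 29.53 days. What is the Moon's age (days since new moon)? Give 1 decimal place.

9.6 days

cos θ = 1 − 2f = -0.460, giving a principal value of 117.4°.
Before full moon the principal value applies: θ = 117.4°.
Age = 29.53 × 117.4°/360° ≈ 9.63 days.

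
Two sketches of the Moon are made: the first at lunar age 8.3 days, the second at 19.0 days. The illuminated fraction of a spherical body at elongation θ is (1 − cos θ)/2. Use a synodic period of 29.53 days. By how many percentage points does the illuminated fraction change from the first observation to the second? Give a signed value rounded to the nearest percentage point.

+21 percentage points

First observation: θ = 360°·8.3/29.53 = 101.2°, so f = 0.597.
Second observation: θ = 231.6°, f = 0.810.
Δf = 0.810 − 0.597 = +0.213, i.e. +21 pp.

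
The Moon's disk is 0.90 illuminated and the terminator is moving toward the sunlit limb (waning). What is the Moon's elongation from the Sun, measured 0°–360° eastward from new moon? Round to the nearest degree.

Invert f = (1 − cos θ)/2 to get cos θ = 1 − 2(0.90) = -0.800, hence θ₀ = arccos -0.800 = 143.1°.
Waning ⇒ past full, so θ = 360° − 143.1° = 216.9°.

217°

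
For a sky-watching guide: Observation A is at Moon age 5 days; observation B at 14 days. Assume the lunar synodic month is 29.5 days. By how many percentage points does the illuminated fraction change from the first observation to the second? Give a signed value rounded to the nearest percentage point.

+74 pp

θ₁ = 360° × 5/29.5 = 61.0°, f₁ = (1 − cos θ₁)/2 = 0.258.
θ₂ = 360° × 14/29.5 = 170.8°, f₂ = (1 − cos θ₂)/2 = 0.994.
Change = f₂ − f₁ = +0.736 → +74 percentage points.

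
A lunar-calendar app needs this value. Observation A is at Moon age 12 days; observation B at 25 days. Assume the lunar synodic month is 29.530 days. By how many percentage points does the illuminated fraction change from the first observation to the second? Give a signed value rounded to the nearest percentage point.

-70 percentage points

θ₁ = 360° × 12/29.530 = 146.3°, f₁ = (1 − cos θ₁)/2 = 0.916.
θ₂ = 360° × 25/29.530 = 304.8°, f₂ = (1 − cos θ₂)/2 = 0.215.
Change = f₂ − f₁ = -0.701 → -70 percentage points.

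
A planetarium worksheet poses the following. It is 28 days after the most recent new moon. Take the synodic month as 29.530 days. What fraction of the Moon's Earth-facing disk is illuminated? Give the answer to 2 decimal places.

The Moon has covered 28/29.530 of its cycle, so θ ≈ 360° × 28/29.530 = 341.3°.
cos 341.3° = 0.947, so f = (1 − 0.947)/2 = 0.026.

0.03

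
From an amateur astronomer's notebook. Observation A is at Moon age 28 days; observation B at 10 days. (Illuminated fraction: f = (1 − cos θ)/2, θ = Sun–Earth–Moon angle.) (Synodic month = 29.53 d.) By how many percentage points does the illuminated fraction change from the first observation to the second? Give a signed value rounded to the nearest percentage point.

+74 percentage points

θ₁ = 360° × 28/29.53 = 341.3°, f₁ = (1 − cos θ₁)/2 = 0.026.
θ₂ = 360° × 10/29.53 = 121.9°, f₂ = (1 − cos θ₂)/2 = 0.764.
Change = f₂ − f₁ = +0.738 → +74 percentage points.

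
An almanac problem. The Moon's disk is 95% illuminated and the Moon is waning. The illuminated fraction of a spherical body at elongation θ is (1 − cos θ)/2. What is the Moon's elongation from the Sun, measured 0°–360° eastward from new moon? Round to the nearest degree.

206°

From f = (1 − cos θ)/2: cos θ = 1 − 2×0.95 = -0.900; arccos → 154.2°.
A waning Moon lies in 180°–360°, so θ = 360° − 154.2° = 205.8°.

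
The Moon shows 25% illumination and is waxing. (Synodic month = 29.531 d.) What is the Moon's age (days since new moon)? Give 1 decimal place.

Invert f = (1 − cos θ)/2 to get cos θ = 1 − 2(0.25) = 0.500, hence θ₀ = arccos 0.500 = 60.0°.
Waxing ⇒ before full, so θ = 60.0°.
Age = 29.531 × 60.0°/360° ≈ 4.92 days.

4.9 days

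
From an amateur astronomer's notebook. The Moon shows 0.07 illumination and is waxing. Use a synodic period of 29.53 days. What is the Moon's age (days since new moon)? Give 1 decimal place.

2.5 days

Invert f = (1 − cos θ)/2 to get cos θ = 1 − 2(0.07) = 0.860, hence θ₀ = arccos 0.860 = 30.7°.
Before full moon the principal value applies: θ = 30.7°.
Age = 29.53 × 30.7°/360° ≈ 2.52 days.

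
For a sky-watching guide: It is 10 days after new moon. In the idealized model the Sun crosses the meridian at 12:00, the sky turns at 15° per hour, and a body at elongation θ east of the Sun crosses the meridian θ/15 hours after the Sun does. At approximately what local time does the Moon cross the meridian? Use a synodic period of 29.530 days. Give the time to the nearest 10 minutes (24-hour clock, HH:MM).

20:10

The Moon has covered 10/29.530 of its cycle, so θ ≈ 360° × 10/29.530 = 121.9°.
The Moon trails the Sun by θ/15 = 121.9/15 ≈ 8.13 hours.
12:00 + 8.127 h ≈ 20:08 → 20:10 to the nearest ten minutes.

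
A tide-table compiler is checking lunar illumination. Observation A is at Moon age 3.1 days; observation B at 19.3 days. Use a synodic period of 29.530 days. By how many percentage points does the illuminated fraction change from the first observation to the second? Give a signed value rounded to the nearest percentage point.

+68 pp

First observation: θ = 360°·3.1/29.530 = 37.8°, so f = 0.105.
Second observation: θ = 235.3°, f = 0.785.
Δf = 0.785 − 0.105 = +0.680, i.e. +68 pp.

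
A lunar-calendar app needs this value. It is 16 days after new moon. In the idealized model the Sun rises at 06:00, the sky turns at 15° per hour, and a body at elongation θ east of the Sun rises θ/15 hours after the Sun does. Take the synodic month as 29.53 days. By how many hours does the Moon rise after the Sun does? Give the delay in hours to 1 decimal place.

Phase angle: θ = 360°·(16 d)/(29.53 d) = 195.1°.
At 15° of sky rotation per hour, 195.1° corresponds to a 13.00 h lag.
So the Moon rises 13.00 h after the Sun.

13.0 h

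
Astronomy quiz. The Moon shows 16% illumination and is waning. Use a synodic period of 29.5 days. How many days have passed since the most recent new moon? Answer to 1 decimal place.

Invert f = (1 − cos θ)/2 to get cos θ = 1 − 2(0.16) = 0.680, hence θ₀ = arccos 0.680 = 47.2°.
Waning ⇒ past full, so θ = 360° − 47.2° = 312.8°.
At 360°/29.5 d per day, 312.8° corresponds to 25.64 days.

25.6 days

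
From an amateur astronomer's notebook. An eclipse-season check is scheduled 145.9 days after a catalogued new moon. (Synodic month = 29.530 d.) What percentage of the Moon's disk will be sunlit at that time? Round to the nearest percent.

145.9 d spans 4 complete synodic months (4 × 29.530 = 118.12 d) plus 27.78 d.
Phase angle: θ = 360°·(27.78 d)/(29.530 d) = 338.7°.
With cos θ = 0.931, the lit fraction is (1 − 0.931)/2 ≈ 0.034, so 3%.

3%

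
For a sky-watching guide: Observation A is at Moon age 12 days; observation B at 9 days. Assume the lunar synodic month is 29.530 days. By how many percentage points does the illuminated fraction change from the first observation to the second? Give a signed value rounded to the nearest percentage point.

-25 pp

θ₁ = 360° × 12/29.530 = 146.3°, f₁ = (1 − cos θ₁)/2 = 0.916.
θ₂ = 360° × 9/29.530 = 109.7°, f₂ = (1 − cos θ₂)/2 = 0.669.
Change = f₂ − f₁ = -0.247 → -25 percentage points.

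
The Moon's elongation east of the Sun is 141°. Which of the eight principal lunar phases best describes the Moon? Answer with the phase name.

141° lies in the waxing gibbous sector of the 8-phase cycle.

waxing gibbous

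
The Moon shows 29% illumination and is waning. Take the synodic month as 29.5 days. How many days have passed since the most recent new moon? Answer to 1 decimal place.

From f = (1 − cos θ)/2: cos θ = 1 − 2×0.29 = 0.420; arccos → 65.2°.
A waning Moon lies in 180°–360°, so θ = 360° − 65.2° = 294.8°.
At 360°/29.5 d per day, 294.8° corresponds to 24.16 days.

24.2 days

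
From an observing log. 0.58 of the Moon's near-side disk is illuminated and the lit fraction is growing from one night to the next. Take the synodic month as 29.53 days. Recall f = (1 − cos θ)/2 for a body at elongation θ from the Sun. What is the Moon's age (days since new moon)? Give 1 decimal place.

Invert f = (1 − cos θ)/2 to get cos θ = 1 − 2(0.58) = -0.160, hence θ₀ = arccos -0.160 = 99.2°.
Waxing ⇒ before full, so θ = 99.2°.
That fraction of the synodic month is 99.2/360 × 29.53 d ≈ 8.14 d.

8.1 days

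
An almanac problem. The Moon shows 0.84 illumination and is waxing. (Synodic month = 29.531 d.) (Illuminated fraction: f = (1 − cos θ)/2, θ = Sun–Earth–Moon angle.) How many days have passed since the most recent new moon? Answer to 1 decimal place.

From f = (1 − cos θ)/2: cos θ = 1 − 2×0.84 = -0.680; arccos → 132.8°.
Waxing ⇒ before full, so θ = 132.8°.
Age = 29.531 × 132.8°/360° ≈ 10.90 days.

10.9 days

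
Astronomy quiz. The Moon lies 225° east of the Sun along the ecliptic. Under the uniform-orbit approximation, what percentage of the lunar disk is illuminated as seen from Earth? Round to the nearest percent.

cos 225° = (-0.707), so f = (1 − (-0.707))/2 = 0.854, i.e. 85%.

85%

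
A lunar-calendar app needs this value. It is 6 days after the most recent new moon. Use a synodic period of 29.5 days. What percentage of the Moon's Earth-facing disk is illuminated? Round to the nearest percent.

Elongation θ = 360° × 6/29.5 ≈ 73.2°.
cos 73.2° = 0.289, so f = (1 − 0.289)/2 = 0.356, so 36%.

36%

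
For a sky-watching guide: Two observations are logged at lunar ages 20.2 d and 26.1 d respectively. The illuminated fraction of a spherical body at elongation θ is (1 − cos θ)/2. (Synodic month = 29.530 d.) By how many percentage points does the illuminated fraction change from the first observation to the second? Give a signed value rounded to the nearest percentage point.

-57 pp

θ₁ = 360° × 20.2/29.530 = 246.3°, f₁ = (1 − cos θ₁)/2 = 0.701.
θ₂ = 360° × 26.1/29.530 = 318.2°, f₂ = (1 − cos θ₂)/2 = 0.127.
Change = f₂ − f₁ = -0.574 → -57 percentage points.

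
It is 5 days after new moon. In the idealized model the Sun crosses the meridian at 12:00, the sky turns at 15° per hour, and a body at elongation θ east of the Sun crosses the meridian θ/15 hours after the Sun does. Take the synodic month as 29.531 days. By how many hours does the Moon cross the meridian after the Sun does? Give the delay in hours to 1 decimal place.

Phase angle: θ = 360°·(5 d)/(29.531 d) = 61.0°.
At 15° of sky rotation per hour, 61.0° corresponds to a 4.06 h lag.
So the Moon crosses the meridian 4.06 h after the Sun.

4.1 h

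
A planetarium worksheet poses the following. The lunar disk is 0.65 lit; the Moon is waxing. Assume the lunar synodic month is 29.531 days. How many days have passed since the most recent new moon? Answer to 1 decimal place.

From f = (1 − cos θ)/2: cos θ = 1 − 2×0.65 = -0.300; arccos → 107.5°.
Waxing ⇒ before full, so θ = 107.5°.
That fraction of the synodic month is 107.5/360 × 29.531 d ≈ 8.81 d.

8.8 days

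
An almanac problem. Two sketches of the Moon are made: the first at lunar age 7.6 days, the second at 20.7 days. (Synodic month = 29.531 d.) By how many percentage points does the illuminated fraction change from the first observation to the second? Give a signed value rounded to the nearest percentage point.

θ₁ = 360° × 7.6/29.531 = 92.6°, f₁ = (1 − cos θ₁)/2 = 0.523.
θ₂ = 360° × 20.7/29.531 = 252.3°, f₂ = (1 − cos θ₂)/2 = 0.652.
Change = f₂ − f₁ = +0.129 → +13 percentage points.

+13 percentage points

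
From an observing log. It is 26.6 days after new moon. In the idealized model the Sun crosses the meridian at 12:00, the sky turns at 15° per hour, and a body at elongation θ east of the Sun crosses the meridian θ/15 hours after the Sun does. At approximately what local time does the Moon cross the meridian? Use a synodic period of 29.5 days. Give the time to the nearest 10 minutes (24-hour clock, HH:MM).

09:40

The Moon has covered 26.6/29.5 of its cycle, so θ ≈ 360° × 26.6/29.5 = 324.6°.
At 15° of sky rotation per hour, 324.6° corresponds to a 21.64 h lag.
12:00 + 21.641 h ≈ 09:38 → 09:40 to the nearest ten minutes.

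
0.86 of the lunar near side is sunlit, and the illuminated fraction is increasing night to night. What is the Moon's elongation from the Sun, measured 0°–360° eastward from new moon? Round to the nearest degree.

From f = (1 − cos θ)/2: cos θ = 1 − 2×0.86 = -0.720; arccos → 136.1°.
Before full moon the principal value applies: θ = 136.1°.

136°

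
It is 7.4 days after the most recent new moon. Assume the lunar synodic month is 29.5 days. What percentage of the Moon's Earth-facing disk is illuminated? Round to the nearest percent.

The Moon has covered 7.4/29.5 of its cycle, so θ ≈ 360° × 7.4/29.5 = 90.3°.
cos 90.3° = (-0.005), so f = (1 − (-0.005))/2 = 0.503, so 50%.

50%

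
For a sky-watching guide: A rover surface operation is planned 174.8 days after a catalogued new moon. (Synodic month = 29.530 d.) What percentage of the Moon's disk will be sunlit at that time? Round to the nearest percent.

174.8 d spans 5 complete synodic months (5 × 29.530 = 147.65 d) plus 27.15 d.
The Moon has covered 27.15/29.530 of its cycle, so θ ≈ 360° × 27.15/29.530 = 331.0°.
With cos θ = 0.874, the lit fraction is (1 − 0.874)/2 ≈ 0.063, so 6%.

6%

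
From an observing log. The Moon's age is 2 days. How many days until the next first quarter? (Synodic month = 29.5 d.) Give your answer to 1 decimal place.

5.4 days

First quarter occurs at elongation 90°, i.e. at age 29.5 × 90/360 = 7.375 d.
So 5.375 days remain (7.375 − 2).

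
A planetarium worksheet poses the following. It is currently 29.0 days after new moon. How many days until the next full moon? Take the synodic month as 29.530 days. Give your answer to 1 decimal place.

Full moon occurs at elongation 180°, i.e. at age 29.530 × 180/360 = 14.765 d.
Already past this cycle's full moon; the next is at 14.765 + 29.530 = 44.295 d, so 44.295 − 29.0 = 15.295 days.

15.3 days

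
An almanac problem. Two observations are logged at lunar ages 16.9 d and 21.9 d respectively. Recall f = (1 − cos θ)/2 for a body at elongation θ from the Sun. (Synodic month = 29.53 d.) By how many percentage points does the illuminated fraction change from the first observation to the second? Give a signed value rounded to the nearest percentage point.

θ₁ = 360° × 16.9/29.53 = 206.0°, f₁ = (1 − cos θ₁)/2 = 0.949.
θ₂ = 360° × 21.9/29.53 = 267.0°, f₂ = (1 − cos θ₂)/2 = 0.526.
Change = f₂ − f₁ = -0.423 → -42 percentage points.

-42 percentage points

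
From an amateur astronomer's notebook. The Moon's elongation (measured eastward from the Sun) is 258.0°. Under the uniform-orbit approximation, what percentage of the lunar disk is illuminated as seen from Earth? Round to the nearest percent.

60%

Half-versine of 258.0°: (1 − (-0.208))/2 = 0.604, i.e. 60%.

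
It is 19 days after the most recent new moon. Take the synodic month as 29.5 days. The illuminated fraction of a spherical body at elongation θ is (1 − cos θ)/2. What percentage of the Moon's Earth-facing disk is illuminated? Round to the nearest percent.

81%

The Moon has covered 19/29.5 of its cycle, so θ ≈ 360° × 19/29.5 = 231.9°.
cos 231.9° = (-0.618), so f = (1 − (-0.618))/2 = 0.809, so 81%.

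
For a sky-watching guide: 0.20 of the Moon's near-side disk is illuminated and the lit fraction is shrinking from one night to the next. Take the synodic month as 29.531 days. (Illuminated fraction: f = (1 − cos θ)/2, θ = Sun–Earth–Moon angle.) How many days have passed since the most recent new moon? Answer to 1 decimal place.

From f = (1 − cos θ)/2: cos θ = 1 − 2×0.20 = 0.600; arccos → 53.1°.
Since the Moon is past full (waning), take the reflex angle: θ = 360° − 53.1° = 306.9°.
Age = 29.531 × 306.9°/360° ≈ 25.17 days.

25.2 days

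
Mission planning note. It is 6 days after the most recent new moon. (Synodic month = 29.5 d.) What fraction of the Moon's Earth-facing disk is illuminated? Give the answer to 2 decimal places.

0.36

The Moon has covered 6/29.5 of its cycle, so θ ≈ 360° × 6/29.5 = 73.2°.
cos 73.2° = 0.289, so f = (1 − 0.289)/2 = 0.356.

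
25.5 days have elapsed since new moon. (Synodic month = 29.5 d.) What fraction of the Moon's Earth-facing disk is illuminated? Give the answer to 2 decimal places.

The Moon has covered 25.5/29.5 of its cycle, so θ ≈ 360° × 25.5/29.5 = 311.2°.
Illuminated fraction = (1 − cos 311.2°)/2 = (1 − 0.659)/2 ≈ 0.171.

0.17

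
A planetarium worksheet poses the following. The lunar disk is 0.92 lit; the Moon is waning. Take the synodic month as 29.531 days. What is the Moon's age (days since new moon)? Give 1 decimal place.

From f = (1 − cos θ)/2: cos θ = 1 − 2×0.92 = -0.840; arccos → 147.1°.
Since the Moon is past full (waning), take the reflex angle: θ = 360° − 147.1° = 212.9°.
That fraction of the synodic month is 212.9/360 × 29.531 d ≈ 17.46 d.

17.5 days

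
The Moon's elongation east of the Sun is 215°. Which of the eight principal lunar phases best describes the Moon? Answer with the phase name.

215° lies in the waning gibbous sector of the 8-phase cycle.

waning gibbous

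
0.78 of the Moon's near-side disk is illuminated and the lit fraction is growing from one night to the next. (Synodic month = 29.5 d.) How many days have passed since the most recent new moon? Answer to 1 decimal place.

10.2 days

cos θ = 1 − 2f = -0.560, giving a principal value of 124.1°.
Waxing ⇒ before full, so θ = 124.1°.
Age = 29.5 × 124.1°/360° ≈ 10.17 days.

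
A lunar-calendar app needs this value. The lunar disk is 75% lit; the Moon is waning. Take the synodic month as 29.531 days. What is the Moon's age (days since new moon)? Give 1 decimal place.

19.7 days

From f = (1 − cos θ)/2: cos θ = 1 − 2×0.75 = -0.500; arccos → 120.0°.
A waning Moon lies in 180°–360°, so θ = 360° − 120.0° = 240.0°.
That fraction of the synodic month is 240.0/360 × 29.531 d ≈ 19.69 d.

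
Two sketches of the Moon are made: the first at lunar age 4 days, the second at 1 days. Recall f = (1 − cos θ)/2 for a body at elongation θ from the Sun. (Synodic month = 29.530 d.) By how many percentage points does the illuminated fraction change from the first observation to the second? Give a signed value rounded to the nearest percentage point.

-16 percentage points

θ₁ = 360° × 4/29.530 = 48.8°, f₁ = (1 − cos θ₁)/2 = 0.170.
θ₂ = 360° × 1/29.530 = 12.2°, f₂ = (1 − cos θ₂)/2 = 0.011.
Change = f₂ − f₁ = -0.159 → -16 percentage points.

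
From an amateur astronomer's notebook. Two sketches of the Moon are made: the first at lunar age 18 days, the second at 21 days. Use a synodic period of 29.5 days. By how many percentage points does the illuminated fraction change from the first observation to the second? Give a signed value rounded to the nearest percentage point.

-27 pp

First observation: θ = 360°·18/29.5 = 219.7°, so f = 0.885.
Second observation: θ = 256.3°, f = 0.619.
Δf = 0.619 − 0.885 = -0.266, i.e. -27 pp.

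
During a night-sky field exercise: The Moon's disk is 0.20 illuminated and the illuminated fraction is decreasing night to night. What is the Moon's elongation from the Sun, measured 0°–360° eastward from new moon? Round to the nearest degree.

307°

cos θ = 1 − 2f = 0.600, giving a principal value of 53.1°.
A waning Moon lies in 180°–360°, so θ = 360° − 53.1° = 306.9°.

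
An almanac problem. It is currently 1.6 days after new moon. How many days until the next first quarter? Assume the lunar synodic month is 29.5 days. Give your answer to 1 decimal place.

First quarter occurs at elongation 90°, i.e. at age 29.5 × 90/360 = 7.375 d.
So 5.775 days remain (7.375 − 1.6).

5.8 days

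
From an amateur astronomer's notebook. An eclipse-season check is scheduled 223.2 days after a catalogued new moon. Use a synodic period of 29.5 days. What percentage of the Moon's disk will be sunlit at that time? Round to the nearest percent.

Reduce mod P: 223.2 − 7×29.5 = 16.70 d into the current lunation.
Phase angle: θ = 360°·(16.70 d)/(29.5 d) = 203.8°.
Illuminated fraction = (1 − cos 203.8°)/2 = (1 − (-0.915))/2 ≈ 0.957, so 96%.

96%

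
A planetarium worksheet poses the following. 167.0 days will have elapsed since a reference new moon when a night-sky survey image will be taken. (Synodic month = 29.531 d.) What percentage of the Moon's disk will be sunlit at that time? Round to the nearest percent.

78%

Reduce mod P: 167.0 − 5×29.531 = 19.34 d into the current lunation.
Elongation θ = 360° × 19.34/29.531 ≈ 235.8°.
cos 235.8° = (-0.562), so f = (1 − (-0.562))/2 = 0.781, so 78%.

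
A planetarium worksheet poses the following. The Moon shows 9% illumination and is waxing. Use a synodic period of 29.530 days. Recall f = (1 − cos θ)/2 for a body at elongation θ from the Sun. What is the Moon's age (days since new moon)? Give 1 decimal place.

cos θ = 1 − 2f = 0.820, giving a principal value of 34.9°.
Waxing ⇒ before full, so θ = 34.9°.
At 360°/29.530 d per day, 34.9° corresponds to 2.86 days.

2.9 days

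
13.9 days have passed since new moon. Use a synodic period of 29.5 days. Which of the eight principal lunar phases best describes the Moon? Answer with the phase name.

θ ≈ 360° × 13.9/29.5 = 170°, which falls in the full moon sector.

full moon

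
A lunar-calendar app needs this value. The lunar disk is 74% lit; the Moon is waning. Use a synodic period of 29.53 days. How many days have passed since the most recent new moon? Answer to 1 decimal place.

From f = (1 − cos θ)/2: cos θ = 1 − 2×0.74 = -0.480; arccos → 118.7°.
Waning ⇒ past full, so θ = 360° − 118.7° = 241.3°.
Age = 29.53 × 241.3°/360° ≈ 19.79 days.

19.8 days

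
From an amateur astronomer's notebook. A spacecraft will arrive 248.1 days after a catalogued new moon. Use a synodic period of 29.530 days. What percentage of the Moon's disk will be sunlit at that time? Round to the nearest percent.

91%

Reduce mod P: 248.1 − 8×29.530 = 11.86 d into the current lunation.
The Moon has covered 11.86/29.530 of its cycle, so θ ≈ 360° × 11.86/29.530 = 144.6°.
With cos θ = (-0.815), the lit fraction is (1 − (-0.815))/2 ≈ 0.907, so 91%.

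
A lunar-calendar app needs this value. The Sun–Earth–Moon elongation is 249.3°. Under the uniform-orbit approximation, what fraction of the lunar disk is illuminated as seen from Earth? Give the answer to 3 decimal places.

0.677

f = (1 − cos 249.3°)/2 = (1 − (-0.353))/2 ≈ 0.677.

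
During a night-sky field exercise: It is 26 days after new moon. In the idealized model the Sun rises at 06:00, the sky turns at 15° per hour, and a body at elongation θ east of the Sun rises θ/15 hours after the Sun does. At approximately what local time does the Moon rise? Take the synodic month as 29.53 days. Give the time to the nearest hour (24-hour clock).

03:00

The Moon has covered 26/29.53 of its cycle, so θ ≈ 360° × 26/29.53 = 317.0°.
Delay after the Sun = 317.0° / (15°/h) ≈ 21.13 h.
06:00 + 21.13 h ≈ 03:08 → 03:00 to the nearest hour.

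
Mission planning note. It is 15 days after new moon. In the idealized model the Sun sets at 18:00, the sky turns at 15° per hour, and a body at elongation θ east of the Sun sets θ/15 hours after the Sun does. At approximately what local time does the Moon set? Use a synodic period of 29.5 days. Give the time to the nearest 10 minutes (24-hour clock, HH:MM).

Phase angle: θ = 360°·(15 d)/(29.5 d) = 183.1°.
At 15° of sky rotation per hour, 183.1° corresponds to a 12.20 h lag.
18:00 + 12.203 h ≈ 06:12 → 06:10 to the nearest ten minutes.

06:10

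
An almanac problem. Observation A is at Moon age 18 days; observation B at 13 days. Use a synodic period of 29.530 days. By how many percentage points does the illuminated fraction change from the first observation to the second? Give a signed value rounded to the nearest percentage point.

+8 pp

θ₁ = 360° × 18/29.530 = 219.4°, f₁ = (1 − cos θ₁)/2 = 0.886.
θ₂ = 360° × 13/29.530 = 158.5°, f₂ = (1 − cos θ₂)/2 = 0.965.
Change = f₂ − f₁ = +0.079 → +8 percentage points.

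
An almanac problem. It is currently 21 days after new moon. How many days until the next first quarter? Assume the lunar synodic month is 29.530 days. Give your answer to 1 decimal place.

First quarter is 0.25 of the way through the cycle: age 0.25 × 29.530 = 7.383 d.
Already past this cycle's first quarter; the next is at 7.383 + 29.530 = 36.913 d, so 36.913 − 21 = 15.913 days.

15.9 days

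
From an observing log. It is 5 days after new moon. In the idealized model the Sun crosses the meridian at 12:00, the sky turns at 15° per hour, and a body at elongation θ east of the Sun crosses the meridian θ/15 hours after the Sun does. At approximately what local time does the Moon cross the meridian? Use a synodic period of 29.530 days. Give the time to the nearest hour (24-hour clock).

16:00

Phase angle: θ = 360°·(5 d)/(29.530 d) = 61.0°.
The Moon trails the Sun by θ/15 = 61.0/15 ≈ 4.06 hours.
12:00 + 4.06 h ≈ 16:04 → 16:00 to the nearest hour.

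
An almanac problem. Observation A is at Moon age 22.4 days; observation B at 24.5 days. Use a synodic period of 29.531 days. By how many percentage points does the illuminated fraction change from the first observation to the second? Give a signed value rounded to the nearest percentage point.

-21 percentage points

θ₁ = 360° × 22.4/29.531 = 273.1°, f₁ = (1 − cos θ₁)/2 = 0.473.
θ₂ = 360° × 24.5/29.531 = 298.7°, f₂ = (1 − cos θ₂)/2 = 0.260.
Change = f₂ − f₁ = -0.213 → -21 percentage points.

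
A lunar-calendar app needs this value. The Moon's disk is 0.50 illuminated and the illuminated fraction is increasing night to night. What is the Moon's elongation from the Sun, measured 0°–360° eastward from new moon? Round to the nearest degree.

From f = (1 − cos θ)/2: cos θ = 1 − 2×0.50 = 0.000; arccos → 90.0°.
The Moon is waxing (0°–180°), so θ = 90.0° directly.

90°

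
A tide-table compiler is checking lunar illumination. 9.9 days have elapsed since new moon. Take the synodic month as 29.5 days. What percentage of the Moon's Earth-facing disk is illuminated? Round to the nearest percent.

76%

The Moon has covered 9.9/29.5 of its cycle, so θ ≈ 360° × 9.9/29.5 = 120.8°.
With cos θ = (-0.512), the lit fraction is (1 − (-0.512))/2 ≈ 0.756, so 76%.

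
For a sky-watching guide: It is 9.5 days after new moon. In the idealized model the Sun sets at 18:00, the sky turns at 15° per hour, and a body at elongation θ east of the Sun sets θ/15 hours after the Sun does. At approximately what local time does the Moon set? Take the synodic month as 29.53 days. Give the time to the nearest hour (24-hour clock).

Elongation θ = 360° × 9.5/29.53 ≈ 115.8°.
Delay after the Sun = 115.8° / (15°/h) ≈ 7.72 h.
18:00 + 7.72 h ≈ 01:43 → 02:00 to the nearest hour.

02:00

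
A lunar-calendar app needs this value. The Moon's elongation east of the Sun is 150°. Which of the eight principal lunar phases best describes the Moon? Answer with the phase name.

waxing gibbous

150° lies in the waxing gibbous sector of the 8-phase cycle.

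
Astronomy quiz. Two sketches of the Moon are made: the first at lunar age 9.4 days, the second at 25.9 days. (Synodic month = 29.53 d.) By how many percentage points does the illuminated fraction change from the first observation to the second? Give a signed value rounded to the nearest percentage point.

-57 pp

First observation: θ = 360°·9.4/29.53 = 114.6°, so f = 0.708.
Second observation: θ = 315.7°, f = 0.142.
Δf = 0.142 − 0.708 = -0.566, i.e. -57 pp.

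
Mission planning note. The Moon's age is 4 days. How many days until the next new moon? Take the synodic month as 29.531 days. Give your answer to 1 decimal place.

25.5 days

One full lunation from the last new moon is 29.531 d; remaining = 29.531 − 4 = 25.531 d.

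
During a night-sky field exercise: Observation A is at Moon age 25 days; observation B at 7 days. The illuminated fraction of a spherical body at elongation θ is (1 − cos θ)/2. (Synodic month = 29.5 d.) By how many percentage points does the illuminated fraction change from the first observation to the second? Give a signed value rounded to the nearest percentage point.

θ₁ = 360° × 25/29.5 = 305.1°, f₁ = (1 − cos θ₁)/2 = 0.213.
θ₂ = 360° × 7/29.5 = 85.4°, f₂ = (1 − cos θ₂)/2 = 0.460.
Change = f₂ − f₁ = +0.248 → +25 percentage points.

+25 percentage points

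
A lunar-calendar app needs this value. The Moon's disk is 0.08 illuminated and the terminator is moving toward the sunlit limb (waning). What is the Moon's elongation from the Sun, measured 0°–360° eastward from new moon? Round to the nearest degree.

Invert f = (1 − cos θ)/2 to get cos θ = 1 − 2(0.08) = 0.840, hence θ₀ = arccos 0.840 = 32.9°.
A waning Moon lies in 180°–360°, so θ = 360° − 32.9° = 327.1°.

327°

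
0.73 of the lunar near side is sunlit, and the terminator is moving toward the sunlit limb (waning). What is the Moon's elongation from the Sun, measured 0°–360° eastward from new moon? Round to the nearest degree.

cos θ = 1 − 2f = -0.460, giving a principal value of 117.4°.
A waning Moon lies in 180°–360°, so θ = 360° − 117.4° = 242.6°.

243°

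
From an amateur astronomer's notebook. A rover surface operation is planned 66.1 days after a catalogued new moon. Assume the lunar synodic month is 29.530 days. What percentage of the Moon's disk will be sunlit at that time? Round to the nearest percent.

Reduce mod P: 66.1 − 2×29.530 = 7.04 d into the current lunation.
Elongation θ = 360° × 7.04/29.530 ≈ 85.8°.
Illuminated fraction = (1 − cos 85.8°)/2 = (1 − 0.073)/2 ≈ 0.464, so 46%.

46%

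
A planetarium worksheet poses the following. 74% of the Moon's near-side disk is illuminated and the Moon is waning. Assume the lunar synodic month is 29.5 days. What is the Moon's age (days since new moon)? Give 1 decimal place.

From f = (1 − cos θ)/2: cos θ = 1 − 2×0.74 = -0.480; arccos → 118.7°.
Waning ⇒ past full, so θ = 360° − 118.7° = 241.3°.
Age = 29.5 × 241.3°/360° ≈ 19.77 days.

19.8 days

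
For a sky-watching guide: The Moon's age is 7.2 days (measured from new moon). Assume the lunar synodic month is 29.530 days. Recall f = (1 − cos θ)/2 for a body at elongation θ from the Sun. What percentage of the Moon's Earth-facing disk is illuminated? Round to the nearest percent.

48%

The Moon has covered 7.2/29.530 of its cycle, so θ ≈ 360° × 7.2/29.530 = 87.8°.
With cos θ = 0.039, the lit fraction is (1 − 0.039)/2 ≈ 0.481, so 48%.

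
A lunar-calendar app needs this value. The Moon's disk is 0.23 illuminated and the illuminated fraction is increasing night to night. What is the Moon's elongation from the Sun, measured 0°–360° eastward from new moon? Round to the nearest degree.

57°

From f = (1 − cos θ)/2: cos θ = 1 − 2×0.23 = 0.540; arccos → 57.3°.
Waxing ⇒ before full, so θ = 57.3°.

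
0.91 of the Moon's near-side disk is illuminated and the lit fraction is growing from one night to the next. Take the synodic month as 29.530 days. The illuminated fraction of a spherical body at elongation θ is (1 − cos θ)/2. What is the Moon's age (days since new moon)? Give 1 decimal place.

11.9 days

cos θ = 1 − 2f = -0.820, giving a principal value of 145.1°.
The Moon is waxing (0°–180°), so θ = 145.1° directly.
Age = 29.530 × 145.1°/360° ≈ 11.90 days.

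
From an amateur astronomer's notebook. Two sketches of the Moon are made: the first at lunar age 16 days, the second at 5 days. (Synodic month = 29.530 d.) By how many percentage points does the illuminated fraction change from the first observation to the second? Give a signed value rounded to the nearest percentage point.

-73 pp

θ₁ = 360° × 16/29.530 = 195.1°, f₁ = (1 − cos θ₁)/2 = 0.983.
θ₂ = 360° × 5/29.530 = 61.0°, f₂ = (1 − cos θ₂)/2 = 0.257.
Change = f₂ − f₁ = -0.726 → -73 percentage points.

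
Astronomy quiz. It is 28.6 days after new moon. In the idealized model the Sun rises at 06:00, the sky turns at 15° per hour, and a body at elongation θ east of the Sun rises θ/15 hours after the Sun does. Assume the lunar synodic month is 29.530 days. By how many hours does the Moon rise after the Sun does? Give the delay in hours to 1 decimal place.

23.2 h

The Moon has covered 28.6/29.530 of its cycle, so θ ≈ 360° × 28.6/29.530 = 348.7°.
The Moon trails the Sun by θ/15 = 348.7/15 ≈ 23.24 hours.
So the Moon rises 23.24 h after the Sun.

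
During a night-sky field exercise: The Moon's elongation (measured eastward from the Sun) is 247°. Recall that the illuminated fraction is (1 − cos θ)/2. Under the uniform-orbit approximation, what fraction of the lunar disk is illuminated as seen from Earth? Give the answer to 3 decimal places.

Half-versine of 247°: (1 − (-0.391))/2 = 0.695.

0.695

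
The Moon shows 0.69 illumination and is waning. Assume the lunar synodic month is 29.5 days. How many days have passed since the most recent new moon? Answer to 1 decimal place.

20.3 days

cos θ = 1 − 2f = -0.380, giving a principal value of 112.3°.
Since the Moon is past full (waning), take the reflex angle: θ = 360° − 112.3° = 247.7°.
At 360°/29.5 d per day, 247.7° corresponds to 20.29 days.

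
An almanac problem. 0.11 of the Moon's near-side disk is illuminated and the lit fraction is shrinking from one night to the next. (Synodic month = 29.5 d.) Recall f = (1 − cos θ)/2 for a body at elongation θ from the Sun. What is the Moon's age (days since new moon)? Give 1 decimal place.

26.3 days

From f = (1 − cos θ)/2: cos θ = 1 − 2×0.11 = 0.780; arccos → 38.7°.
Waning ⇒ past full, so θ = 360° − 38.7° = 321.3°.
Age = 29.5 × 321.3°/360° ≈ 26.33 days.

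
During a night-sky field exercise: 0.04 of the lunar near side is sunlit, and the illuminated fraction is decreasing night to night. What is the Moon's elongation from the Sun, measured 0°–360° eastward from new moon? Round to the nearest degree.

337°

Invert f = (1 − cos θ)/2 to get cos θ = 1 − 2(0.04) = 0.920, hence θ₀ = arccos 0.920 = 23.1°.
Since the Moon is past full (waning), take the reflex angle: θ = 360° − 23.1° = 336.9°.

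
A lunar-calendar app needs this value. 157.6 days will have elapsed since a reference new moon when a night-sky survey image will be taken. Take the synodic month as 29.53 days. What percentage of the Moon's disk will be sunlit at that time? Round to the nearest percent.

76%

Reduce mod P: 157.6 − 5×29.53 = 9.95 d into the current lunation.
Elongation θ = 360° × 9.95/29.53 ≈ 121.3°.
Illuminated fraction = (1 − cos 121.3°)/2 = (1 − (-0.520))/2 ≈ 0.760, so 76%.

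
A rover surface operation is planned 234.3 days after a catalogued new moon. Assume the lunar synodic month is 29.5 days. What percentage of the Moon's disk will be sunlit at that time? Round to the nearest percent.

234.3 d spans 7 complete synodic months (7 × 29.5 = 206.50 d) plus 27.80 d.
The Moon has covered 27.80/29.5 of its cycle, so θ ≈ 360° × 27.80/29.5 = 339.3°.
Illuminated fraction = (1 − cos 339.3°)/2 = (1 − 0.935)/2 ≈ 0.032, so 3%.

3%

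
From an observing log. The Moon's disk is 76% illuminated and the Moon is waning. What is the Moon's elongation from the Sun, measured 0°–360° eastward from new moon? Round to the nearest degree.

239°

cos θ = 1 − 2f = -0.520, giving a principal value of 121.3°.
Since the Moon is past full (waning), take the reflex angle: θ = 360° − 121.3° = 238.7°.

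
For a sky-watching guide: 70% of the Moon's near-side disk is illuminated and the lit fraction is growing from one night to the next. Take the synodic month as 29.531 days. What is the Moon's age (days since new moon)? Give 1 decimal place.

cos θ = 1 − 2f = -0.400, giving a principal value of 113.6°.
Waxing ⇒ before full, so θ = 113.6°.
That fraction of the synodic month is 113.6/360 × 29.531 d ≈ 9.32 d.

9.3 days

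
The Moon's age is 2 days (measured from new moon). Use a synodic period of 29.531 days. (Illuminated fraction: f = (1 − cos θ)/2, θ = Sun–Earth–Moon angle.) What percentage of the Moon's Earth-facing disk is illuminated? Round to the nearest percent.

The Moon has covered 2/29.531 of its cycle, so θ ≈ 360° × 2/29.531 = 24.4°.
With cos θ = 0.911, the lit fraction is (1 − 0.911)/2 ≈ 0.045, so 4%.

4%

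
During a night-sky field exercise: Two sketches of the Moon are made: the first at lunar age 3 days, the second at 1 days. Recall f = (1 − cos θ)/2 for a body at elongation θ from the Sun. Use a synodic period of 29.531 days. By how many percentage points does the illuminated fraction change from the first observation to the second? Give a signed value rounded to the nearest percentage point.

First observation: θ = 360°·3/29.531 = 36.6°, so f = 0.098.
Second observation: θ = 12.2°, f = 0.011.
Δf = 0.011 − 0.098 = -0.087, i.e. -9 pp.

-9 pp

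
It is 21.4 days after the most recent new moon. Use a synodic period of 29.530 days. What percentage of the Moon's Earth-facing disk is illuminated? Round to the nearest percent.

58%

The Moon has covered 21.4/29.530 of its cycle, so θ ≈ 360° × 21.4/29.530 = 260.9°.
cos 260.9° = (-0.158), so f = (1 − (-0.158))/2 = 0.579, so 58%.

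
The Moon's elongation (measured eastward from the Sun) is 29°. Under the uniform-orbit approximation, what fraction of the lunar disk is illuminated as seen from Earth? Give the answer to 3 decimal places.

cos 29° = 0.875, so f = (1 − 0.875)/2 = 0.063.

0.063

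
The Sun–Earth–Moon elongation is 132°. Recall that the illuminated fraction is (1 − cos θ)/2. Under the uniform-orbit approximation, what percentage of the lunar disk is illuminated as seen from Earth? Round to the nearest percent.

f = (1 − cos 132°)/2 = (1 − (-0.669))/2 ≈ 0.835, i.e. 83%.

83%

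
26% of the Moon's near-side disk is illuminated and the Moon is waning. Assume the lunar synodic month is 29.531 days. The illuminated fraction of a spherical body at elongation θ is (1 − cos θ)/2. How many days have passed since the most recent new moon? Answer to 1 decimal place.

From f = (1 − cos θ)/2: cos θ = 1 − 2×0.26 = 0.480; arccos → 61.3°.
Waning ⇒ past full, so θ = 360° − 61.3° = 298.7°.
At 360°/29.531 d per day, 298.7° corresponds to 24.50 days.

24.5 days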